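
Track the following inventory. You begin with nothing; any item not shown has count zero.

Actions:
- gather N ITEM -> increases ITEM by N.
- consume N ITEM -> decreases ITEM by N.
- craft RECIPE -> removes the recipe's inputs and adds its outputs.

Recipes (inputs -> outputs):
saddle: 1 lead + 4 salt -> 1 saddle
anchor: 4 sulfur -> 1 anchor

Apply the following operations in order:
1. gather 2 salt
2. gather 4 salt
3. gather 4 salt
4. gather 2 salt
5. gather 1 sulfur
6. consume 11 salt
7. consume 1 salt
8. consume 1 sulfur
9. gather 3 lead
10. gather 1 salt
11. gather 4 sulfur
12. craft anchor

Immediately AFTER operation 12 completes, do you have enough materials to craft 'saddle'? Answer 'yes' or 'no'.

Answer: no

Derivation:
After 1 (gather 2 salt): salt=2
After 2 (gather 4 salt): salt=6
After 3 (gather 4 salt): salt=10
After 4 (gather 2 salt): salt=12
After 5 (gather 1 sulfur): salt=12 sulfur=1
After 6 (consume 11 salt): salt=1 sulfur=1
After 7 (consume 1 salt): sulfur=1
After 8 (consume 1 sulfur): (empty)
After 9 (gather 3 lead): lead=3
After 10 (gather 1 salt): lead=3 salt=1
After 11 (gather 4 sulfur): lead=3 salt=1 sulfur=4
After 12 (craft anchor): anchor=1 lead=3 salt=1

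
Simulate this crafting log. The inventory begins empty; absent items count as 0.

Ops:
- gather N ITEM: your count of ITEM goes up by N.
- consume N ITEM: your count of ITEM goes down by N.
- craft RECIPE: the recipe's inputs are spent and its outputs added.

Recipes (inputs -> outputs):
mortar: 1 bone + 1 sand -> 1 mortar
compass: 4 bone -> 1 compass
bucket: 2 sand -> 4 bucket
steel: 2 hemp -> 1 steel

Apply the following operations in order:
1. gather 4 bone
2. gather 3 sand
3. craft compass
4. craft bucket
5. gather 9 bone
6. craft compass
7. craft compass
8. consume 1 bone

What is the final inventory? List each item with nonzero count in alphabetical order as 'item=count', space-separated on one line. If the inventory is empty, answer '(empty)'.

Answer: bucket=4 compass=3 sand=1

Derivation:
After 1 (gather 4 bone): bone=4
After 2 (gather 3 sand): bone=4 sand=3
After 3 (craft compass): compass=1 sand=3
After 4 (craft bucket): bucket=4 compass=1 sand=1
After 5 (gather 9 bone): bone=9 bucket=4 compass=1 sand=1
After 6 (craft compass): bone=5 bucket=4 compass=2 sand=1
After 7 (craft compass): bone=1 bucket=4 compass=3 sand=1
After 8 (consume 1 bone): bucket=4 compass=3 sand=1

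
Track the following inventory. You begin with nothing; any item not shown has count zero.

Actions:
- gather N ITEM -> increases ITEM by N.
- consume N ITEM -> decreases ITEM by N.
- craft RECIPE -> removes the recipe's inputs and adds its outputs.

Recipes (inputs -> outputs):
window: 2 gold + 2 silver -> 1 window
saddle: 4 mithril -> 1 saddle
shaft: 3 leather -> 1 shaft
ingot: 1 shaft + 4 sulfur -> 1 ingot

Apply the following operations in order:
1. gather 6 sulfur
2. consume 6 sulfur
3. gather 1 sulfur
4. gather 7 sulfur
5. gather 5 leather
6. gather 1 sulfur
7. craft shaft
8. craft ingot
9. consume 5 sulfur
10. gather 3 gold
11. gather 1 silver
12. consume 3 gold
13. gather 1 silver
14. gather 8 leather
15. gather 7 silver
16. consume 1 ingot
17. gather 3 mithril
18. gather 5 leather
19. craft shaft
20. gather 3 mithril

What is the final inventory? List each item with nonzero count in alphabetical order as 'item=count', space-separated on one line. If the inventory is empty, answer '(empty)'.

After 1 (gather 6 sulfur): sulfur=6
After 2 (consume 6 sulfur): (empty)
After 3 (gather 1 sulfur): sulfur=1
After 4 (gather 7 sulfur): sulfur=8
After 5 (gather 5 leather): leather=5 sulfur=8
After 6 (gather 1 sulfur): leather=5 sulfur=9
After 7 (craft shaft): leather=2 shaft=1 sulfur=9
After 8 (craft ingot): ingot=1 leather=2 sulfur=5
After 9 (consume 5 sulfur): ingot=1 leather=2
After 10 (gather 3 gold): gold=3 ingot=1 leather=2
After 11 (gather 1 silver): gold=3 ingot=1 leather=2 silver=1
After 12 (consume 3 gold): ingot=1 leather=2 silver=1
After 13 (gather 1 silver): ingot=1 leather=2 silver=2
After 14 (gather 8 leather): ingot=1 leather=10 silver=2
After 15 (gather 7 silver): ingot=1 leather=10 silver=9
After 16 (consume 1 ingot): leather=10 silver=9
After 17 (gather 3 mithril): leather=10 mithril=3 silver=9
After 18 (gather 5 leather): leather=15 mithril=3 silver=9
After 19 (craft shaft): leather=12 mithril=3 shaft=1 silver=9
After 20 (gather 3 mithril): leather=12 mithril=6 shaft=1 silver=9

Answer: leather=12 mithril=6 shaft=1 silver=9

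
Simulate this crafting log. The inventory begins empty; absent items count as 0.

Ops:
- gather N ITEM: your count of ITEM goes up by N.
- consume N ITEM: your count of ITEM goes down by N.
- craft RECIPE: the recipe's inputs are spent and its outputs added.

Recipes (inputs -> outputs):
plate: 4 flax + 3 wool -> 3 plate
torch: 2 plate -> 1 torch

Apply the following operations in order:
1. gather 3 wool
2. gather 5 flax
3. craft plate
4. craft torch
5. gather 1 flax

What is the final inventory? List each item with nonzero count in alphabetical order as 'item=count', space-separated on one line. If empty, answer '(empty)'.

Answer: flax=2 plate=1 torch=1

Derivation:
After 1 (gather 3 wool): wool=3
After 2 (gather 5 flax): flax=5 wool=3
After 3 (craft plate): flax=1 plate=3
After 4 (craft torch): flax=1 plate=1 torch=1
After 5 (gather 1 flax): flax=2 plate=1 torch=1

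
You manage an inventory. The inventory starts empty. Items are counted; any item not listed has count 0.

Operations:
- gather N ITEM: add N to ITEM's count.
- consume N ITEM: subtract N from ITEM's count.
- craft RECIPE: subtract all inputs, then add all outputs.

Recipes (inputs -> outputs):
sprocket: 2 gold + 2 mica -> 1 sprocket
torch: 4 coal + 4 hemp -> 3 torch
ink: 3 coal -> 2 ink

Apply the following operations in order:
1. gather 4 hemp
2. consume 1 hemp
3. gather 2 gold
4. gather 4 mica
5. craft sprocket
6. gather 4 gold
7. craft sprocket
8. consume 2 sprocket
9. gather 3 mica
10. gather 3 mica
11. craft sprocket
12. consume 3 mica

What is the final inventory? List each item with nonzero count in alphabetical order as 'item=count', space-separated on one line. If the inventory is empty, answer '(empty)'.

After 1 (gather 4 hemp): hemp=4
After 2 (consume 1 hemp): hemp=3
After 3 (gather 2 gold): gold=2 hemp=3
After 4 (gather 4 mica): gold=2 hemp=3 mica=4
After 5 (craft sprocket): hemp=3 mica=2 sprocket=1
After 6 (gather 4 gold): gold=4 hemp=3 mica=2 sprocket=1
After 7 (craft sprocket): gold=2 hemp=3 sprocket=2
After 8 (consume 2 sprocket): gold=2 hemp=3
After 9 (gather 3 mica): gold=2 hemp=3 mica=3
After 10 (gather 3 mica): gold=2 hemp=3 mica=6
After 11 (craft sprocket): hemp=3 mica=4 sprocket=1
After 12 (consume 3 mica): hemp=3 mica=1 sprocket=1

Answer: hemp=3 mica=1 sprocket=1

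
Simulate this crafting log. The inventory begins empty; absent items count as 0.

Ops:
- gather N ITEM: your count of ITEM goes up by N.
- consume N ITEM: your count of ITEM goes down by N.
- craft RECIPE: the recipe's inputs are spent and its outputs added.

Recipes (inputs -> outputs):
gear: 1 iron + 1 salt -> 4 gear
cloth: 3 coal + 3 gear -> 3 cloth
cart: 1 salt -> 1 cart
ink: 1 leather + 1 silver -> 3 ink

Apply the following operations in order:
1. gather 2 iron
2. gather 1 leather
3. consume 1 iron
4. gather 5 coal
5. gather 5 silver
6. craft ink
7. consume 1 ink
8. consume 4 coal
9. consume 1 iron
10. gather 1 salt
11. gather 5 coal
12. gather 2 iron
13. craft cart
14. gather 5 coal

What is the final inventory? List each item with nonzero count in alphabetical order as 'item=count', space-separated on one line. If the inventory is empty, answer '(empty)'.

Answer: cart=1 coal=11 ink=2 iron=2 silver=4

Derivation:
After 1 (gather 2 iron): iron=2
After 2 (gather 1 leather): iron=2 leather=1
After 3 (consume 1 iron): iron=1 leather=1
After 4 (gather 5 coal): coal=5 iron=1 leather=1
After 5 (gather 5 silver): coal=5 iron=1 leather=1 silver=5
After 6 (craft ink): coal=5 ink=3 iron=1 silver=4
After 7 (consume 1 ink): coal=5 ink=2 iron=1 silver=4
After 8 (consume 4 coal): coal=1 ink=2 iron=1 silver=4
After 9 (consume 1 iron): coal=1 ink=2 silver=4
After 10 (gather 1 salt): coal=1 ink=2 salt=1 silver=4
After 11 (gather 5 coal): coal=6 ink=2 salt=1 silver=4
After 12 (gather 2 iron): coal=6 ink=2 iron=2 salt=1 silver=4
After 13 (craft cart): cart=1 coal=6 ink=2 iron=2 silver=4
After 14 (gather 5 coal): cart=1 coal=11 ink=2 iron=2 silver=4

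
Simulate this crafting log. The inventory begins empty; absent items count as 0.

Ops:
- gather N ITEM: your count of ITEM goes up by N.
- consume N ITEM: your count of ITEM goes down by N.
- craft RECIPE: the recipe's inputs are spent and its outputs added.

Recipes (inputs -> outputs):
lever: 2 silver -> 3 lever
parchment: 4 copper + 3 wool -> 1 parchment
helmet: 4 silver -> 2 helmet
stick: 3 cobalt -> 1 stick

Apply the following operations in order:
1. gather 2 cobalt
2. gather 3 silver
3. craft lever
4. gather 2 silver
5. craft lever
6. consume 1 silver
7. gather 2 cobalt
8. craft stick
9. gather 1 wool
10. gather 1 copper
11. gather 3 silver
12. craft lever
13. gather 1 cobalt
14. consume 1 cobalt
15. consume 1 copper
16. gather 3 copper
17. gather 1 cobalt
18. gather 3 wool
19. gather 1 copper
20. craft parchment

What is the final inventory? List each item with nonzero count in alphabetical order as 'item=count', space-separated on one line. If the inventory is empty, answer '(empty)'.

After 1 (gather 2 cobalt): cobalt=2
After 2 (gather 3 silver): cobalt=2 silver=3
After 3 (craft lever): cobalt=2 lever=3 silver=1
After 4 (gather 2 silver): cobalt=2 lever=3 silver=3
After 5 (craft lever): cobalt=2 lever=6 silver=1
After 6 (consume 1 silver): cobalt=2 lever=6
After 7 (gather 2 cobalt): cobalt=4 lever=6
After 8 (craft stick): cobalt=1 lever=6 stick=1
After 9 (gather 1 wool): cobalt=1 lever=6 stick=1 wool=1
After 10 (gather 1 copper): cobalt=1 copper=1 lever=6 stick=1 wool=1
After 11 (gather 3 silver): cobalt=1 copper=1 lever=6 silver=3 stick=1 wool=1
After 12 (craft lever): cobalt=1 copper=1 lever=9 silver=1 stick=1 wool=1
After 13 (gather 1 cobalt): cobalt=2 copper=1 lever=9 silver=1 stick=1 wool=1
After 14 (consume 1 cobalt): cobalt=1 copper=1 lever=9 silver=1 stick=1 wool=1
After 15 (consume 1 copper): cobalt=1 lever=9 silver=1 stick=1 wool=1
After 16 (gather 3 copper): cobalt=1 copper=3 lever=9 silver=1 stick=1 wool=1
After 17 (gather 1 cobalt): cobalt=2 copper=3 lever=9 silver=1 stick=1 wool=1
After 18 (gather 3 wool): cobalt=2 copper=3 lever=9 silver=1 stick=1 wool=4
After 19 (gather 1 copper): cobalt=2 copper=4 lever=9 silver=1 stick=1 wool=4
After 20 (craft parchment): cobalt=2 lever=9 parchment=1 silver=1 stick=1 wool=1

Answer: cobalt=2 lever=9 parchment=1 silver=1 stick=1 wool=1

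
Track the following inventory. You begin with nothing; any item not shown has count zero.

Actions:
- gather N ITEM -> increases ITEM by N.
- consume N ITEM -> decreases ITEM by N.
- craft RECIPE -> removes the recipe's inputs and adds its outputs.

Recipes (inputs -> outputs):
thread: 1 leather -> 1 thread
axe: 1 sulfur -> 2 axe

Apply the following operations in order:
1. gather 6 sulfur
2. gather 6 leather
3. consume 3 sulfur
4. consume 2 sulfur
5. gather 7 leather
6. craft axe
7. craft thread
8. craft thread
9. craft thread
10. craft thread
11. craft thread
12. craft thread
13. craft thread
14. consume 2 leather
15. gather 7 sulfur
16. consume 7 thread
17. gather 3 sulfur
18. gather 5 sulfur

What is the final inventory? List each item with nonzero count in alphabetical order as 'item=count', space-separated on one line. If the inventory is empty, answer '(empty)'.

After 1 (gather 6 sulfur): sulfur=6
After 2 (gather 6 leather): leather=6 sulfur=6
After 3 (consume 3 sulfur): leather=6 sulfur=3
After 4 (consume 2 sulfur): leather=6 sulfur=1
After 5 (gather 7 leather): leather=13 sulfur=1
After 6 (craft axe): axe=2 leather=13
After 7 (craft thread): axe=2 leather=12 thread=1
After 8 (craft thread): axe=2 leather=11 thread=2
After 9 (craft thread): axe=2 leather=10 thread=3
After 10 (craft thread): axe=2 leather=9 thread=4
After 11 (craft thread): axe=2 leather=8 thread=5
After 12 (craft thread): axe=2 leather=7 thread=6
After 13 (craft thread): axe=2 leather=6 thread=7
After 14 (consume 2 leather): axe=2 leather=4 thread=7
After 15 (gather 7 sulfur): axe=2 leather=4 sulfur=7 thread=7
After 16 (consume 7 thread): axe=2 leather=4 sulfur=7
After 17 (gather 3 sulfur): axe=2 leather=4 sulfur=10
After 18 (gather 5 sulfur): axe=2 leather=4 sulfur=15

Answer: axe=2 leather=4 sulfur=15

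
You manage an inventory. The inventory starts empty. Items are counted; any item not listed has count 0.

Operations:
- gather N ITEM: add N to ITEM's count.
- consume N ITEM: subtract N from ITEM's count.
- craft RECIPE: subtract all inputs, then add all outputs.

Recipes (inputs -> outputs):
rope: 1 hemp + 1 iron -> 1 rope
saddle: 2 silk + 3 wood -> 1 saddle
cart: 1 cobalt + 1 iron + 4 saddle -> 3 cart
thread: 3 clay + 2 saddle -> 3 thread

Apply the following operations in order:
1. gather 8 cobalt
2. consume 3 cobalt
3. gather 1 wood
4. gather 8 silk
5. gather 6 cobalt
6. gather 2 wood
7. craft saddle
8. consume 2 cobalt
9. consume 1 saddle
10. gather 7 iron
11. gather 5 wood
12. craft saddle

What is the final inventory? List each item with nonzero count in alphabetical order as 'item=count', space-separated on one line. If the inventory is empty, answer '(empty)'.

After 1 (gather 8 cobalt): cobalt=8
After 2 (consume 3 cobalt): cobalt=5
After 3 (gather 1 wood): cobalt=5 wood=1
After 4 (gather 8 silk): cobalt=5 silk=8 wood=1
After 5 (gather 6 cobalt): cobalt=11 silk=8 wood=1
After 6 (gather 2 wood): cobalt=11 silk=8 wood=3
After 7 (craft saddle): cobalt=11 saddle=1 silk=6
After 8 (consume 2 cobalt): cobalt=9 saddle=1 silk=6
After 9 (consume 1 saddle): cobalt=9 silk=6
After 10 (gather 7 iron): cobalt=9 iron=7 silk=6
After 11 (gather 5 wood): cobalt=9 iron=7 silk=6 wood=5
After 12 (craft saddle): cobalt=9 iron=7 saddle=1 silk=4 wood=2

Answer: cobalt=9 iron=7 saddle=1 silk=4 wood=2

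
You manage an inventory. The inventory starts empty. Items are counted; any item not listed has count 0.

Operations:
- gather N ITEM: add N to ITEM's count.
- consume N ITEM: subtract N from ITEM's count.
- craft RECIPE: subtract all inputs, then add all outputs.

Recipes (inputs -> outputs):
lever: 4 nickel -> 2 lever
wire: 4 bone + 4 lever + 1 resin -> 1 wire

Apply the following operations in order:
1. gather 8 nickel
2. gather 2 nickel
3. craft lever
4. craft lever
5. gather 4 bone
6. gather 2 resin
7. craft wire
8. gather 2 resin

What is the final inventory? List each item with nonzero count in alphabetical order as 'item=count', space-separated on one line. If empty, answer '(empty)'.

Answer: nickel=2 resin=3 wire=1

Derivation:
After 1 (gather 8 nickel): nickel=8
After 2 (gather 2 nickel): nickel=10
After 3 (craft lever): lever=2 nickel=6
After 4 (craft lever): lever=4 nickel=2
After 5 (gather 4 bone): bone=4 lever=4 nickel=2
After 6 (gather 2 resin): bone=4 lever=4 nickel=2 resin=2
After 7 (craft wire): nickel=2 resin=1 wire=1
After 8 (gather 2 resin): nickel=2 resin=3 wire=1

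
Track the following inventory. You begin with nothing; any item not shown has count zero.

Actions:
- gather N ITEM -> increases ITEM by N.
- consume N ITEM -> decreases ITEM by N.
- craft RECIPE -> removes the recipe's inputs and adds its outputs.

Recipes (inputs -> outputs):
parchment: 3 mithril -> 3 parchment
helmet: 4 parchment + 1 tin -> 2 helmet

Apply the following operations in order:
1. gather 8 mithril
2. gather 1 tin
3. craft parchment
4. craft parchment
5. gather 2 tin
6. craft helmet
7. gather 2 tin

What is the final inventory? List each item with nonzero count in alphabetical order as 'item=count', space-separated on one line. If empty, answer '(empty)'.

Answer: helmet=2 mithril=2 parchment=2 tin=4

Derivation:
After 1 (gather 8 mithril): mithril=8
After 2 (gather 1 tin): mithril=8 tin=1
After 3 (craft parchment): mithril=5 parchment=3 tin=1
After 4 (craft parchment): mithril=2 parchment=6 tin=1
After 5 (gather 2 tin): mithril=2 parchment=6 tin=3
After 6 (craft helmet): helmet=2 mithril=2 parchment=2 tin=2
After 7 (gather 2 tin): helmet=2 mithril=2 parchment=2 tin=4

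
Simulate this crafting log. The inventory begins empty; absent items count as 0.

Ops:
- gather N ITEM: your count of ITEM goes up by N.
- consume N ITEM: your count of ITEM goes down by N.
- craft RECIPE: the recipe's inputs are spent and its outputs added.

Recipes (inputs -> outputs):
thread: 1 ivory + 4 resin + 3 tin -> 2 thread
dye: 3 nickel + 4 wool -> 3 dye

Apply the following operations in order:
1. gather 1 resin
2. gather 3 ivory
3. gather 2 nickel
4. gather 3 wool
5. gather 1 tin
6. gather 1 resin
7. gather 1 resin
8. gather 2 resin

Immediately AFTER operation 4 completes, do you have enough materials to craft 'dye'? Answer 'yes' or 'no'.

Answer: no

Derivation:
After 1 (gather 1 resin): resin=1
After 2 (gather 3 ivory): ivory=3 resin=1
After 3 (gather 2 nickel): ivory=3 nickel=2 resin=1
After 4 (gather 3 wool): ivory=3 nickel=2 resin=1 wool=3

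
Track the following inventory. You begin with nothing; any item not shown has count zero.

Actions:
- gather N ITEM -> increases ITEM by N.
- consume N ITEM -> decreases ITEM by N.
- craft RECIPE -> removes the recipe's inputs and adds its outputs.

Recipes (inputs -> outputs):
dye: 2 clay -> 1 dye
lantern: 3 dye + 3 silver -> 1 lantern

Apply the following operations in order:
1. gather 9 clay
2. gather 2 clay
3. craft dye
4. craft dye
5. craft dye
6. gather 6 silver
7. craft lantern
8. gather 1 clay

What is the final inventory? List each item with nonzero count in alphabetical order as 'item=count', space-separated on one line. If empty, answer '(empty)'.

After 1 (gather 9 clay): clay=9
After 2 (gather 2 clay): clay=11
After 3 (craft dye): clay=9 dye=1
After 4 (craft dye): clay=7 dye=2
After 5 (craft dye): clay=5 dye=3
After 6 (gather 6 silver): clay=5 dye=3 silver=6
After 7 (craft lantern): clay=5 lantern=1 silver=3
After 8 (gather 1 clay): clay=6 lantern=1 silver=3

Answer: clay=6 lantern=1 silver=3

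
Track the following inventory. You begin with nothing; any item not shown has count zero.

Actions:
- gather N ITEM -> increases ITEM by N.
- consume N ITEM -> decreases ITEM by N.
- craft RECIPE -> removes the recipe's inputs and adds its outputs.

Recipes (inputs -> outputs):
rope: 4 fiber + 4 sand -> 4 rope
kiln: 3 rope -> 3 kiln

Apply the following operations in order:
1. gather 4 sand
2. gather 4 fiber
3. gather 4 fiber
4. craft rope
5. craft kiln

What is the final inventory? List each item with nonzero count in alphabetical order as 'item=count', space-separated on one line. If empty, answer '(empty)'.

After 1 (gather 4 sand): sand=4
After 2 (gather 4 fiber): fiber=4 sand=4
After 3 (gather 4 fiber): fiber=8 sand=4
After 4 (craft rope): fiber=4 rope=4
After 5 (craft kiln): fiber=4 kiln=3 rope=1

Answer: fiber=4 kiln=3 rope=1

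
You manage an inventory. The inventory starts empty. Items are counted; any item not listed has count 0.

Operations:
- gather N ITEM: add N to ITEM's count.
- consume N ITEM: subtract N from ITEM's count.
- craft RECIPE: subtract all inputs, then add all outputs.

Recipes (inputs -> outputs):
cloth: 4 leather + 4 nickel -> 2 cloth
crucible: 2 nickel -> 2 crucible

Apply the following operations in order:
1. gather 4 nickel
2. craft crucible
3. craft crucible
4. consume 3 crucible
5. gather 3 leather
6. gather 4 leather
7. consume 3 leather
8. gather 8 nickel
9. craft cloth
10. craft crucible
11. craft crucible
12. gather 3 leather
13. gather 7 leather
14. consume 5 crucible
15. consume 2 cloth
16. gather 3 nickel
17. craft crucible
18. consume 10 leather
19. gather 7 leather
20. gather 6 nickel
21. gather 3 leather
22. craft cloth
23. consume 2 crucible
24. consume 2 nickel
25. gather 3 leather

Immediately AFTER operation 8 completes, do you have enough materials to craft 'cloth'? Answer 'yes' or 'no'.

Answer: yes

Derivation:
After 1 (gather 4 nickel): nickel=4
After 2 (craft crucible): crucible=2 nickel=2
After 3 (craft crucible): crucible=4
After 4 (consume 3 crucible): crucible=1
After 5 (gather 3 leather): crucible=1 leather=3
After 6 (gather 4 leather): crucible=1 leather=7
After 7 (consume 3 leather): crucible=1 leather=4
After 8 (gather 8 nickel): crucible=1 leather=4 nickel=8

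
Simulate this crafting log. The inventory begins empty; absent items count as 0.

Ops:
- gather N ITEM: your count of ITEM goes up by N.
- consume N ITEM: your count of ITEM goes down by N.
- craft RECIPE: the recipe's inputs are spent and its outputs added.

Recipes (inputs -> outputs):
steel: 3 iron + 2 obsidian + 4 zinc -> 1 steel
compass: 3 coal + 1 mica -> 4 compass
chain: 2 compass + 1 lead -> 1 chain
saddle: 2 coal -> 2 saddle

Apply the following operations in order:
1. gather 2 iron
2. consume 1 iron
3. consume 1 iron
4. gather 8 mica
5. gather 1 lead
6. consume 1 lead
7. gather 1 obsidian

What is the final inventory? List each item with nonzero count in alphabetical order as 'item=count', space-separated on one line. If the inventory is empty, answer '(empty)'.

After 1 (gather 2 iron): iron=2
After 2 (consume 1 iron): iron=1
After 3 (consume 1 iron): (empty)
After 4 (gather 8 mica): mica=8
After 5 (gather 1 lead): lead=1 mica=8
After 6 (consume 1 lead): mica=8
After 7 (gather 1 obsidian): mica=8 obsidian=1

Answer: mica=8 obsidian=1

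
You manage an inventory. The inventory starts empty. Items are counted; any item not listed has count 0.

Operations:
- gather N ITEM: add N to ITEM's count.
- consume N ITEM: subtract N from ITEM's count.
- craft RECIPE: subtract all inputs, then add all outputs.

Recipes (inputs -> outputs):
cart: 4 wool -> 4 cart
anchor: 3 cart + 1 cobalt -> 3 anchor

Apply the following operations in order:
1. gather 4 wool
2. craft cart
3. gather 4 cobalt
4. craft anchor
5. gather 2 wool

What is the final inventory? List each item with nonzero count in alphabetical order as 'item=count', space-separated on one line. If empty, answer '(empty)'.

After 1 (gather 4 wool): wool=4
After 2 (craft cart): cart=4
After 3 (gather 4 cobalt): cart=4 cobalt=4
After 4 (craft anchor): anchor=3 cart=1 cobalt=3
After 5 (gather 2 wool): anchor=3 cart=1 cobalt=3 wool=2

Answer: anchor=3 cart=1 cobalt=3 wool=2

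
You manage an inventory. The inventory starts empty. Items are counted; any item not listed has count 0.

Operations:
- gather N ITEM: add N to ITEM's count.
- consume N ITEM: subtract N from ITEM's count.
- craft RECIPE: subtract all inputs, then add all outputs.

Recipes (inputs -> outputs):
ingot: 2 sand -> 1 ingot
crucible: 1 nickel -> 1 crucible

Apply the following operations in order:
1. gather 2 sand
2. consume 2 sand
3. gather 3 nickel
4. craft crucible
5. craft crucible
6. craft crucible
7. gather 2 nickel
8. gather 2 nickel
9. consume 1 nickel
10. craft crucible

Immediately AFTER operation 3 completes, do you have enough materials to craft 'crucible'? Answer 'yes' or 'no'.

After 1 (gather 2 sand): sand=2
After 2 (consume 2 sand): (empty)
After 3 (gather 3 nickel): nickel=3

Answer: yes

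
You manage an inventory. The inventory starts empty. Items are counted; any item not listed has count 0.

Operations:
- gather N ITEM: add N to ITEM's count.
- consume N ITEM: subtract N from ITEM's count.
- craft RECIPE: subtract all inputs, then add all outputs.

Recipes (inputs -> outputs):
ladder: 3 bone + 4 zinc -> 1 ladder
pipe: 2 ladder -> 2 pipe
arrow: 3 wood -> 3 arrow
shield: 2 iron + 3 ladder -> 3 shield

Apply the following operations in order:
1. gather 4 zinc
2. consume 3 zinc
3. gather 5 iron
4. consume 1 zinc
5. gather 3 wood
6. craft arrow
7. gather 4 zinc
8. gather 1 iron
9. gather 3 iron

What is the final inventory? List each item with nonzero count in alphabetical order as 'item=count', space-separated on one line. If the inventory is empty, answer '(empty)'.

After 1 (gather 4 zinc): zinc=4
After 2 (consume 3 zinc): zinc=1
After 3 (gather 5 iron): iron=5 zinc=1
After 4 (consume 1 zinc): iron=5
After 5 (gather 3 wood): iron=5 wood=3
After 6 (craft arrow): arrow=3 iron=5
After 7 (gather 4 zinc): arrow=3 iron=5 zinc=4
After 8 (gather 1 iron): arrow=3 iron=6 zinc=4
After 9 (gather 3 iron): arrow=3 iron=9 zinc=4

Answer: arrow=3 iron=9 zinc=4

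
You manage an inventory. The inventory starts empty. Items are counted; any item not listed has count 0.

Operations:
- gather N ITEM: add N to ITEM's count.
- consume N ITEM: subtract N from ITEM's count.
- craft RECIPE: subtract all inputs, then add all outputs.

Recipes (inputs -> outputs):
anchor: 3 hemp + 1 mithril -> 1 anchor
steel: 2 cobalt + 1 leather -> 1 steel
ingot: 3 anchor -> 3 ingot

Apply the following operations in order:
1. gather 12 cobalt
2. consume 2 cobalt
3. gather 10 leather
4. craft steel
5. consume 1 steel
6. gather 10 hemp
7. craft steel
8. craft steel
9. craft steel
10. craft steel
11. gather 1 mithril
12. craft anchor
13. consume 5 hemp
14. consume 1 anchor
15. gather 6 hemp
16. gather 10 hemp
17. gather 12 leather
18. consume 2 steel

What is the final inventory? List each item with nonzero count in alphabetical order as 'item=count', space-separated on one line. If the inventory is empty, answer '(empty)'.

Answer: hemp=18 leather=17 steel=2

Derivation:
After 1 (gather 12 cobalt): cobalt=12
After 2 (consume 2 cobalt): cobalt=10
After 3 (gather 10 leather): cobalt=10 leather=10
After 4 (craft steel): cobalt=8 leather=9 steel=1
After 5 (consume 1 steel): cobalt=8 leather=9
After 6 (gather 10 hemp): cobalt=8 hemp=10 leather=9
After 7 (craft steel): cobalt=6 hemp=10 leather=8 steel=1
After 8 (craft steel): cobalt=4 hemp=10 leather=7 steel=2
After 9 (craft steel): cobalt=2 hemp=10 leather=6 steel=3
After 10 (craft steel): hemp=10 leather=5 steel=4
After 11 (gather 1 mithril): hemp=10 leather=5 mithril=1 steel=4
After 12 (craft anchor): anchor=1 hemp=7 leather=5 steel=4
After 13 (consume 5 hemp): anchor=1 hemp=2 leather=5 steel=4
After 14 (consume 1 anchor): hemp=2 leather=5 steel=4
After 15 (gather 6 hemp): hemp=8 leather=5 steel=4
After 16 (gather 10 hemp): hemp=18 leather=5 steel=4
After 17 (gather 12 leather): hemp=18 leather=17 steel=4
After 18 (consume 2 steel): hemp=18 leather=17 steel=2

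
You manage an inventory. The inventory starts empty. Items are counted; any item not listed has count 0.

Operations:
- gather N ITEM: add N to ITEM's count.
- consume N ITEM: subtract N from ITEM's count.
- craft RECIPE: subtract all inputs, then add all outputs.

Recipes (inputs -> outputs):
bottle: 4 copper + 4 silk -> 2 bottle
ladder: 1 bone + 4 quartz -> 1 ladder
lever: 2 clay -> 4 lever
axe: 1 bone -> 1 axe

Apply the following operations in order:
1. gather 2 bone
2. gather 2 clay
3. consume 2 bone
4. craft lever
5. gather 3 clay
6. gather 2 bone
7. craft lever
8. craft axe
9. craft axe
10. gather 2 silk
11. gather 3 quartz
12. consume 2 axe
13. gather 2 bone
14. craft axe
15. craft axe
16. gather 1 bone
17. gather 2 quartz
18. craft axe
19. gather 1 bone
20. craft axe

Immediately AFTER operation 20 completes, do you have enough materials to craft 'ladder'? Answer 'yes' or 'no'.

After 1 (gather 2 bone): bone=2
After 2 (gather 2 clay): bone=2 clay=2
After 3 (consume 2 bone): clay=2
After 4 (craft lever): lever=4
After 5 (gather 3 clay): clay=3 lever=4
After 6 (gather 2 bone): bone=2 clay=3 lever=4
After 7 (craft lever): bone=2 clay=1 lever=8
After 8 (craft axe): axe=1 bone=1 clay=1 lever=8
After 9 (craft axe): axe=2 clay=1 lever=8
After 10 (gather 2 silk): axe=2 clay=1 lever=8 silk=2
After 11 (gather 3 quartz): axe=2 clay=1 lever=8 quartz=3 silk=2
After 12 (consume 2 axe): clay=1 lever=8 quartz=3 silk=2
After 13 (gather 2 bone): bone=2 clay=1 lever=8 quartz=3 silk=2
After 14 (craft axe): axe=1 bone=1 clay=1 lever=8 quartz=3 silk=2
After 15 (craft axe): axe=2 clay=1 lever=8 quartz=3 silk=2
After 16 (gather 1 bone): axe=2 bone=1 clay=1 lever=8 quartz=3 silk=2
After 17 (gather 2 quartz): axe=2 bone=1 clay=1 lever=8 quartz=5 silk=2
After 18 (craft axe): axe=3 clay=1 lever=8 quartz=5 silk=2
After 19 (gather 1 bone): axe=3 bone=1 clay=1 lever=8 quartz=5 silk=2
After 20 (craft axe): axe=4 clay=1 lever=8 quartz=5 silk=2

Answer: no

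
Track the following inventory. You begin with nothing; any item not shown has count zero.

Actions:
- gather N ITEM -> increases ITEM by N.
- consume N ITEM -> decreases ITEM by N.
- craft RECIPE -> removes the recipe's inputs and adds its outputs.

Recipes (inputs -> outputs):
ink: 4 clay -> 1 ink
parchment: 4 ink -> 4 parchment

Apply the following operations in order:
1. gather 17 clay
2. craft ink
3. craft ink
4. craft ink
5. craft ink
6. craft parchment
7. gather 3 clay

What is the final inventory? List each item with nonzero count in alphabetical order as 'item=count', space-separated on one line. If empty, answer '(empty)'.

Answer: clay=4 parchment=4

Derivation:
After 1 (gather 17 clay): clay=17
After 2 (craft ink): clay=13 ink=1
After 3 (craft ink): clay=9 ink=2
After 4 (craft ink): clay=5 ink=3
After 5 (craft ink): clay=1 ink=4
After 6 (craft parchment): clay=1 parchment=4
After 7 (gather 3 clay): clay=4 parchment=4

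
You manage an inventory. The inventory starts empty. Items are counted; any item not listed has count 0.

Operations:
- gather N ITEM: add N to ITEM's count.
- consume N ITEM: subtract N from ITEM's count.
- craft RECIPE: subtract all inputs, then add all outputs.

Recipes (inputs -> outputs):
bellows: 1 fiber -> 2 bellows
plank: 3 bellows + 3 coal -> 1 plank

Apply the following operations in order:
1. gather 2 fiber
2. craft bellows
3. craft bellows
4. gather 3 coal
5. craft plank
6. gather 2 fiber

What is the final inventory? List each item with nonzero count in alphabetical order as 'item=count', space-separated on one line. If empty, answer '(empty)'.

Answer: bellows=1 fiber=2 plank=1

Derivation:
After 1 (gather 2 fiber): fiber=2
After 2 (craft bellows): bellows=2 fiber=1
After 3 (craft bellows): bellows=4
After 4 (gather 3 coal): bellows=4 coal=3
After 5 (craft plank): bellows=1 plank=1
After 6 (gather 2 fiber): bellows=1 fiber=2 plank=1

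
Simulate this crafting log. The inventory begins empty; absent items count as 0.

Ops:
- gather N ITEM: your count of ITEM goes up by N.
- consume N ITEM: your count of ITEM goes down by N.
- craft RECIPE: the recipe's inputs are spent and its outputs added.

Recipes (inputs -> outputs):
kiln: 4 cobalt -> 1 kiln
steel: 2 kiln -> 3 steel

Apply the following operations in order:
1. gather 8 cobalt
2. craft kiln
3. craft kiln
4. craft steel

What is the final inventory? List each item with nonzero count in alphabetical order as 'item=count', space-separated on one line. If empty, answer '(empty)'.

Answer: steel=3

Derivation:
After 1 (gather 8 cobalt): cobalt=8
After 2 (craft kiln): cobalt=4 kiln=1
After 3 (craft kiln): kiln=2
After 4 (craft steel): steel=3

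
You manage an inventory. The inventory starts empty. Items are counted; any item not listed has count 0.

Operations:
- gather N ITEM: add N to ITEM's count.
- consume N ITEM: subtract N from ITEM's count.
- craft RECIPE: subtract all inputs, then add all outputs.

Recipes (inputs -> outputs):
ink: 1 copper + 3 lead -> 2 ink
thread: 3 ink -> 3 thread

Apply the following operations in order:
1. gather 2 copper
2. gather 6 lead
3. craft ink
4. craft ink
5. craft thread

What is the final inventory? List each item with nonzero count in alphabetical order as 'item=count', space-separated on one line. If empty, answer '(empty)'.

Answer: ink=1 thread=3

Derivation:
After 1 (gather 2 copper): copper=2
After 2 (gather 6 lead): copper=2 lead=6
After 3 (craft ink): copper=1 ink=2 lead=3
After 4 (craft ink): ink=4
After 5 (craft thread): ink=1 thread=3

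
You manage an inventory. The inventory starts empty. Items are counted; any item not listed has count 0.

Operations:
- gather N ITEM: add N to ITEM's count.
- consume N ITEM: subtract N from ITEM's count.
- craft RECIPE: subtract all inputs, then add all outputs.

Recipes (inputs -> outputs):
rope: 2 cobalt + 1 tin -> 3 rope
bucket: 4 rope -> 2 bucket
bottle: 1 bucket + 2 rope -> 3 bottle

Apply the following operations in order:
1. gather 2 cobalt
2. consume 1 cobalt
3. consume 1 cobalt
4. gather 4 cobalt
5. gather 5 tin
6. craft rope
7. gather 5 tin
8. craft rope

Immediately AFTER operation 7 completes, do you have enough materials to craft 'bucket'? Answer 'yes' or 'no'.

Answer: no

Derivation:
After 1 (gather 2 cobalt): cobalt=2
After 2 (consume 1 cobalt): cobalt=1
After 3 (consume 1 cobalt): (empty)
After 4 (gather 4 cobalt): cobalt=4
After 5 (gather 5 tin): cobalt=4 tin=5
After 6 (craft rope): cobalt=2 rope=3 tin=4
After 7 (gather 5 tin): cobalt=2 rope=3 tin=9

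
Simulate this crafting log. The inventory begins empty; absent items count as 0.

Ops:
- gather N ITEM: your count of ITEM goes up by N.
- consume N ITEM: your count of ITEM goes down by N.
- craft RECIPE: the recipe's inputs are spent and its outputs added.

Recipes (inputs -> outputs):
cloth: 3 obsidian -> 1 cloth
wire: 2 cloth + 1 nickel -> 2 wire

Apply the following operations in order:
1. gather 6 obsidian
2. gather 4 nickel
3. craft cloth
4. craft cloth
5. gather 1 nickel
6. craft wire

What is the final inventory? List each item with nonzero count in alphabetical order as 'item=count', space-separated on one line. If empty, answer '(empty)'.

After 1 (gather 6 obsidian): obsidian=6
After 2 (gather 4 nickel): nickel=4 obsidian=6
After 3 (craft cloth): cloth=1 nickel=4 obsidian=3
After 4 (craft cloth): cloth=2 nickel=4
After 5 (gather 1 nickel): cloth=2 nickel=5
After 6 (craft wire): nickel=4 wire=2

Answer: nickel=4 wire=2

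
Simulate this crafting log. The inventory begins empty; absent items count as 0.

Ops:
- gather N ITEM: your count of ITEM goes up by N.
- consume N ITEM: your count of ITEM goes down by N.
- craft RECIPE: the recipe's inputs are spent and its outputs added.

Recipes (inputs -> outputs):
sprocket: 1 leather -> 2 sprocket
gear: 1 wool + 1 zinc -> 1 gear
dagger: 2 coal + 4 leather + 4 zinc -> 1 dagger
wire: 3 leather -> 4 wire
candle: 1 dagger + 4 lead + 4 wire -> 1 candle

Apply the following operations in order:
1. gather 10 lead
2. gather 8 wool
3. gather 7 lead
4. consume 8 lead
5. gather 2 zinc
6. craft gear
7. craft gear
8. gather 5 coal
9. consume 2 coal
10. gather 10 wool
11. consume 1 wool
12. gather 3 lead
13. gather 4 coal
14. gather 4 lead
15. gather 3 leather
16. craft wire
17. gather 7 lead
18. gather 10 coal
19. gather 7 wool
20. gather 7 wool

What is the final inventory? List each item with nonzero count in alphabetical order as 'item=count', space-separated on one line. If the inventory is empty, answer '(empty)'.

After 1 (gather 10 lead): lead=10
After 2 (gather 8 wool): lead=10 wool=8
After 3 (gather 7 lead): lead=17 wool=8
After 4 (consume 8 lead): lead=9 wool=8
After 5 (gather 2 zinc): lead=9 wool=8 zinc=2
After 6 (craft gear): gear=1 lead=9 wool=7 zinc=1
After 7 (craft gear): gear=2 lead=9 wool=6
After 8 (gather 5 coal): coal=5 gear=2 lead=9 wool=6
After 9 (consume 2 coal): coal=3 gear=2 lead=9 wool=6
After 10 (gather 10 wool): coal=3 gear=2 lead=9 wool=16
After 11 (consume 1 wool): coal=3 gear=2 lead=9 wool=15
After 12 (gather 3 lead): coal=3 gear=2 lead=12 wool=15
After 13 (gather 4 coal): coal=7 gear=2 lead=12 wool=15
After 14 (gather 4 lead): coal=7 gear=2 lead=16 wool=15
After 15 (gather 3 leather): coal=7 gear=2 lead=16 leather=3 wool=15
After 16 (craft wire): coal=7 gear=2 lead=16 wire=4 wool=15
After 17 (gather 7 lead): coal=7 gear=2 lead=23 wire=4 wool=15
After 18 (gather 10 coal): coal=17 gear=2 lead=23 wire=4 wool=15
After 19 (gather 7 wool): coal=17 gear=2 lead=23 wire=4 wool=22
After 20 (gather 7 wool): coal=17 gear=2 lead=23 wire=4 wool=29

Answer: coal=17 gear=2 lead=23 wire=4 wool=29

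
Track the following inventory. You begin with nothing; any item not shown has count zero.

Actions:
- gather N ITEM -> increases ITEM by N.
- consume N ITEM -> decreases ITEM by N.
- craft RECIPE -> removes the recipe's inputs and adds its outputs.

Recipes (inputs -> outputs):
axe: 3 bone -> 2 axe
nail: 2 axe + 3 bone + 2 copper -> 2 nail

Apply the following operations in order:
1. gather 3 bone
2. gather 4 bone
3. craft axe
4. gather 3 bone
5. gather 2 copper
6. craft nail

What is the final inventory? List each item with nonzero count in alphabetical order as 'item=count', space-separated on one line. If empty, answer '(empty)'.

Answer: bone=4 nail=2

Derivation:
After 1 (gather 3 bone): bone=3
After 2 (gather 4 bone): bone=7
After 3 (craft axe): axe=2 bone=4
After 4 (gather 3 bone): axe=2 bone=7
After 5 (gather 2 copper): axe=2 bone=7 copper=2
After 6 (craft nail): bone=4 nail=2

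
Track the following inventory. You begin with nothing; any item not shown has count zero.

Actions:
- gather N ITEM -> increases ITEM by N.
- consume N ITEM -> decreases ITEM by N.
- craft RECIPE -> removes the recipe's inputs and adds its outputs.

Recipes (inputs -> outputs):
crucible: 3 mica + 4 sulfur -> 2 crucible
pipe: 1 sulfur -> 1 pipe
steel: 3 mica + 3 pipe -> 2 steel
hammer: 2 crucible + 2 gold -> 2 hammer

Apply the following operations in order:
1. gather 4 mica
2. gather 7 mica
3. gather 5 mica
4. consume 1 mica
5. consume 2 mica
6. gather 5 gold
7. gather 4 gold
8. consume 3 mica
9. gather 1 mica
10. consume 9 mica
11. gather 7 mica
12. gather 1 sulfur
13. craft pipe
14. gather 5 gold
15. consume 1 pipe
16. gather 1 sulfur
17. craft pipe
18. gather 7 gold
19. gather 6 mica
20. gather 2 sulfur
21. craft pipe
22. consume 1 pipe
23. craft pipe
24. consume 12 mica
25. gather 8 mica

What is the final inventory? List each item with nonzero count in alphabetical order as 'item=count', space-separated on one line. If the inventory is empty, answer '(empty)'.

Answer: gold=21 mica=11 pipe=2

Derivation:
After 1 (gather 4 mica): mica=4
After 2 (gather 7 mica): mica=11
After 3 (gather 5 mica): mica=16
After 4 (consume 1 mica): mica=15
After 5 (consume 2 mica): mica=13
After 6 (gather 5 gold): gold=5 mica=13
After 7 (gather 4 gold): gold=9 mica=13
After 8 (consume 3 mica): gold=9 mica=10
After 9 (gather 1 mica): gold=9 mica=11
After 10 (consume 9 mica): gold=9 mica=2
After 11 (gather 7 mica): gold=9 mica=9
After 12 (gather 1 sulfur): gold=9 mica=9 sulfur=1
After 13 (craft pipe): gold=9 mica=9 pipe=1
After 14 (gather 5 gold): gold=14 mica=9 pipe=1
After 15 (consume 1 pipe): gold=14 mica=9
After 16 (gather 1 sulfur): gold=14 mica=9 sulfur=1
After 17 (craft pipe): gold=14 mica=9 pipe=1
After 18 (gather 7 gold): gold=21 mica=9 pipe=1
After 19 (gather 6 mica): gold=21 mica=15 pipe=1
After 20 (gather 2 sulfur): gold=21 mica=15 pipe=1 sulfur=2
After 21 (craft pipe): gold=21 mica=15 pipe=2 sulfur=1
After 22 (consume 1 pipe): gold=21 mica=15 pipe=1 sulfur=1
After 23 (craft pipe): gold=21 mica=15 pipe=2
After 24 (consume 12 mica): gold=21 mica=3 pipe=2
After 25 (gather 8 mica): gold=21 mica=11 pipe=2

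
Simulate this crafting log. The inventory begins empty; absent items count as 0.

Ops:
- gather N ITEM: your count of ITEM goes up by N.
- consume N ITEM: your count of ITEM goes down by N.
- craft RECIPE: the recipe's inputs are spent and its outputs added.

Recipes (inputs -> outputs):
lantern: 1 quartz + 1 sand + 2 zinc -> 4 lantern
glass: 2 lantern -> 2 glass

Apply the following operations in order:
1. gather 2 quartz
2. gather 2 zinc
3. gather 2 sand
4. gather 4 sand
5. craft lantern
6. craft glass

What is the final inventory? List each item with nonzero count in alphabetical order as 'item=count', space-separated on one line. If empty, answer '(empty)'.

After 1 (gather 2 quartz): quartz=2
After 2 (gather 2 zinc): quartz=2 zinc=2
After 3 (gather 2 sand): quartz=2 sand=2 zinc=2
After 4 (gather 4 sand): quartz=2 sand=6 zinc=2
After 5 (craft lantern): lantern=4 quartz=1 sand=5
After 6 (craft glass): glass=2 lantern=2 quartz=1 sand=5

Answer: glass=2 lantern=2 quartz=1 sand=5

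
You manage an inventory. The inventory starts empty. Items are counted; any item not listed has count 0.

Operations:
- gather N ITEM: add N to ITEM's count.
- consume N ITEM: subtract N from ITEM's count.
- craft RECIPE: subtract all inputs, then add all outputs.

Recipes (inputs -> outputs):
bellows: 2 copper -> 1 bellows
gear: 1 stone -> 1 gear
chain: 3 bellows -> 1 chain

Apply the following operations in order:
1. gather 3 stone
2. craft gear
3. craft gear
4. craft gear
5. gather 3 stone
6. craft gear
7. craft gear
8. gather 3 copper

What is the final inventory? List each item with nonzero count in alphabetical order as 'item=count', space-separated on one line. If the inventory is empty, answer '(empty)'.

Answer: copper=3 gear=5 stone=1

Derivation:
After 1 (gather 3 stone): stone=3
After 2 (craft gear): gear=1 stone=2
After 3 (craft gear): gear=2 stone=1
After 4 (craft gear): gear=3
After 5 (gather 3 stone): gear=3 stone=3
After 6 (craft gear): gear=4 stone=2
After 7 (craft gear): gear=5 stone=1
After 8 (gather 3 copper): copper=3 gear=5 stone=1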